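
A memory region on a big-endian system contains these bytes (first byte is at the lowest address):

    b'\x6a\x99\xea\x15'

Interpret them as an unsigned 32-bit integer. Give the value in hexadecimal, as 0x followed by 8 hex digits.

0x6A99EA15

Big-endian stores the most-significant byte at the lowest address.
The bytes are already most-significant first: 0x6A99EA15.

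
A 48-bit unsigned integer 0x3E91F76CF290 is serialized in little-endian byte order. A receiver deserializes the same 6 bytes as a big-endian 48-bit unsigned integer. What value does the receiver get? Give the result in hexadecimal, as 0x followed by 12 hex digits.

0x90F26CF7913E

Stored little-endian, the bytes at ascending addresses are 90 F2 6C F7 91 3E.
Read back as big-endian, the last byte is least significant, giving 0x90F26CF7913E.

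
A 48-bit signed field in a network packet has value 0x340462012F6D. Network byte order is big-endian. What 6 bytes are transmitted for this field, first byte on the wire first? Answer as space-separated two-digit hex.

Split into bytes (most-significant first): 34 04 62 01 2F 6D.
Big-endian stores the most-significant byte at the lowest address.
So the memory order matches the most-significant-first order: 34 04 62 01 2F 6D.

34 04 62 01 2F 6D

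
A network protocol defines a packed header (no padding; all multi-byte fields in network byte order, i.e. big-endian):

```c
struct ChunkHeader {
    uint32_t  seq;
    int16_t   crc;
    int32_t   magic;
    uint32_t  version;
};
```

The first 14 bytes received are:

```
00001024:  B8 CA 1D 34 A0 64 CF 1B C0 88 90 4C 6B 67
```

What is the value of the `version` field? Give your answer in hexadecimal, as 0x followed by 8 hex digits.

0x904C6B67

`version` follows `seq` (4 B), `crc` (2 B), `magic` (4 B), so it starts at offset 4 + 2 + 4 = 10 and occupies 4 bytes.
Bytes at offsets 10..13: 90 4C 6B 67.
In big-endian order the high byte comes first in memory.
The bytes are already most-significant first: 0x904C6B67.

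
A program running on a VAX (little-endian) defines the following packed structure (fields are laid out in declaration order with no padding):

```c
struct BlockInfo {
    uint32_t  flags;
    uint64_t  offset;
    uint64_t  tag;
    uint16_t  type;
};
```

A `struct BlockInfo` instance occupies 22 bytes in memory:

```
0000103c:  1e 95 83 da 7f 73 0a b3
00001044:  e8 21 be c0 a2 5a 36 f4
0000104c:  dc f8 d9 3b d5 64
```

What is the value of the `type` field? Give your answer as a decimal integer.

25813

`type` follows `flags` (4 B), `offset` (8 B), `tag` (8 B), so it starts at offset 4 + 8 + 8 = 20 and occupies 2 bytes.
Bytes at offsets 20..21: D5 64.
Little-endian: lowest address holds the least-significant byte.
Reassemble most-significant byte first: 64 D5 → 0x64D5.
0x64D5 = 25813.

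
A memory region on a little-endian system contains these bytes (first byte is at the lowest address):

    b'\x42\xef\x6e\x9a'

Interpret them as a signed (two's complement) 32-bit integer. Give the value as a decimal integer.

-1704005822

In little-endian order the low byte comes first in memory.
Reassemble most-significant byte first: 9A 6E EF 42 → 0x9A6EEF42.
Top bit is set, so as a signed 32-bit value this is 0x9A6EEF42 − 2^32 = -1704005822.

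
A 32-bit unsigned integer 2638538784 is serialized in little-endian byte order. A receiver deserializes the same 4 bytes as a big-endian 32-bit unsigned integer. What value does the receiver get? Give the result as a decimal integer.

552092829

2638538784 in 32-bit hexadecimal is 0x9D44E820.
Stored little-endian, the bytes at ascending addresses are 20 E8 44 9D.
Read back as big-endian, the last byte is least significant, giving 0x20E8449D.
0x20E8449D = 552092829.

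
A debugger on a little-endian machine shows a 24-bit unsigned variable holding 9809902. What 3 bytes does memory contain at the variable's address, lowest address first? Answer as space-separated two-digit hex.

9809902 in hexadecimal, padded to 24 bits, is 0x95AFEE.
Split into bytes (most-significant first): 95 AF EE.
Little-endian: lowest address holds the least-significant byte.
So at ascending addresses the bytes are EE AF 95.

EE AF 95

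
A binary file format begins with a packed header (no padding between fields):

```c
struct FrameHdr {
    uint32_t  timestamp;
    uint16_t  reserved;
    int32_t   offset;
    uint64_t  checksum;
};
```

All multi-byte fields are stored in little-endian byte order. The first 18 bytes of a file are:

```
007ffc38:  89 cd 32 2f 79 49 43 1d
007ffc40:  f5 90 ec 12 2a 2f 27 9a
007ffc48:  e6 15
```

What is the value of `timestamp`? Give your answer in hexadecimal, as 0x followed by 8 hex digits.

`timestamp` is the first field, at byte offset 0, occupying 4 bytes.
Bytes at offsets 0..3: 89 CD 32 2F.
In little-endian order the low byte comes first in memory.
Reassemble most-significant byte first: 2F 32 CD 89 → 0x2F32CD89.

0x2F32CD89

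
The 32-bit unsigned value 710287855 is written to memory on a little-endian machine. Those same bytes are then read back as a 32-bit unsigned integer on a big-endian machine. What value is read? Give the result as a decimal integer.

710287855 in 32-bit hexadecimal is 0x2A5621EF.
Stored little-endian, the bytes at ascending addresses are EF 21 56 2A.
Read back as big-endian, the last byte is least significant, giving 0xEF21562A.
0xEF21562A = 4011939370.

4011939370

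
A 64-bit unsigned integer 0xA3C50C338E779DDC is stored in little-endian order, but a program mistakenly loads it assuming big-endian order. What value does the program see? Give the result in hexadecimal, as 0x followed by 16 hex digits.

0xDC9D778E330CC5A3

Stored little-endian, the bytes at ascending addresses are DC 9D 77 8E 33 0C C5 A3.
Read back as big-endian, the last byte is least significant, giving 0xDC9D778E330CC5A3.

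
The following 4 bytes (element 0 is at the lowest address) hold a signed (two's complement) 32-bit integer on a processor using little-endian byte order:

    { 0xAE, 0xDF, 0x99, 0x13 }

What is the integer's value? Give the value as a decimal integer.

328851374

Little-endian: lowest address holds the least-significant byte.
Reassemble most-significant byte first: 13 99 DF AE → 0x1399DFAE.
0x1399DFAE = 328851374.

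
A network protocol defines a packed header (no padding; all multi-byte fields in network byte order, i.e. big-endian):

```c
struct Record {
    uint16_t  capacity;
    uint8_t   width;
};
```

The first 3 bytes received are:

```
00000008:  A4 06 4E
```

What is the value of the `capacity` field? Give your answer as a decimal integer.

41990

`capacity` is the first field, at byte offset 0, occupying 2 bytes.
Bytes at offsets 0..1: A4 06.
Big-endian: lowest address holds the most-significant byte.
The bytes are already most-significant first: 0xA406.
0xA406 = 41990.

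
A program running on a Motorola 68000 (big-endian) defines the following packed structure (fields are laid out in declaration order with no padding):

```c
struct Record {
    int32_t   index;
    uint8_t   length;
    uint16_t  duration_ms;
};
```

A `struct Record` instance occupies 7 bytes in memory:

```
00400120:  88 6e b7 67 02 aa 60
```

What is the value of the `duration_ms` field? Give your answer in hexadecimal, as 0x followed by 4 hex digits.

`duration_ms` follows `index` (4 B), `length` (1 B), so it starts at offset 4 + 1 = 5 and occupies 2 bytes.
Bytes at offsets 5..6: AA 60.
In big-endian order the high byte comes first in memory.
The bytes are already most-significant first: 0xAA60.

0xAA60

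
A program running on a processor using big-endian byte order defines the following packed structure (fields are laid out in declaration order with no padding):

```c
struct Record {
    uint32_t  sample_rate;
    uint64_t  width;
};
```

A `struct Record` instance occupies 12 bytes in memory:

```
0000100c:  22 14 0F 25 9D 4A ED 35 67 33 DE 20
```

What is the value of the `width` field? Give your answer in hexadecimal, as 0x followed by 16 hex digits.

`width` follows `sample_rate` (4 bytes), so it starts at byte offset 4 and occupies 8 bytes.
Bytes at offsets 4..11: 9D 4A ED 35 67 33 DE 20.
Big-endian stores the most-significant byte at the lowest address.
The bytes are already most-significant first: 0x9D4AED356733DE20.

0x9D4AED356733DE20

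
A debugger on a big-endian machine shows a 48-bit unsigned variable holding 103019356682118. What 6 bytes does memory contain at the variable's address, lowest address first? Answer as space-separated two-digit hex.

5D B2 10 28 F7 86

103019356682118 in hexadecimal, padded to 48 bits, is 0x5DB21028F786.
Split into bytes (most-significant first): 5D B2 10 28 F7 86.
In big-endian order the high byte comes first in memory.
So the memory order matches the most-significant-first order: 5D B2 10 28 F7 86.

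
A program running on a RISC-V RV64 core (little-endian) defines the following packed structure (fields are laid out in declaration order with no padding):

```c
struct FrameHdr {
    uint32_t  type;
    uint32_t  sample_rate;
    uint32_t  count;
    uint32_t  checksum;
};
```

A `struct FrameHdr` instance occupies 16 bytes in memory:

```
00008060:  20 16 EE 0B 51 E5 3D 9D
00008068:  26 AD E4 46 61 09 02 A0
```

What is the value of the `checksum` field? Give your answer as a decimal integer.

2684488033

`checksum` follows `type` (4 B), `sample_rate` (4 B), `count` (4 B), so it starts at offset 4 + 4 + 4 = 12 and occupies 4 bytes.
Bytes at offsets 12..15: 61 09 02 A0.
Little-endian: lowest address holds the least-significant byte.
Reassemble most-significant byte first: A0 02 09 61 → 0xA0020961.
0xA0020961 = 2684488033.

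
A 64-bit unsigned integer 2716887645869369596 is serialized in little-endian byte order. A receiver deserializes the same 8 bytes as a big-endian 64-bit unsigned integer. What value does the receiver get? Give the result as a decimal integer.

2716887645869369596 in 64-bit hexadecimal is 0x25B452EB52B0E8FC.
Stored little-endian, the bytes at ascending addresses are FC E8 B0 52 EB 52 B4 25.
Read back as big-endian, the last byte is least significant, giving 0xFCE8B052EB52B425.
0xFCE8B052EB52B425 = 18224009762336584741.

18224009762336584741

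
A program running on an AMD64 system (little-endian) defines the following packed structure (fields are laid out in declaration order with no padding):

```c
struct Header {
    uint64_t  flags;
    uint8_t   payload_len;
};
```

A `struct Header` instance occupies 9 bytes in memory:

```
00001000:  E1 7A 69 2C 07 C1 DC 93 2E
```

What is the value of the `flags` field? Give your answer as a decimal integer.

`flags` is the first field, at byte offset 0, occupying 8 bytes.
Bytes at offsets 0..7: E1 7A 69 2C 07 C1 DC 93.
In little-endian order the low byte comes first in memory.
Reassemble most-significant byte first: 93 DC C1 07 2C 69 7A E1 → 0x93DCC1072C697AE1.
0x93DCC1072C697AE1 = 10654603055005792993.

10654603055005792993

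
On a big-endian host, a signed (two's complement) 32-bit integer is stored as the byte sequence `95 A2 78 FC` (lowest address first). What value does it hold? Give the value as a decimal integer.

In big-endian order the high byte comes first in memory.
The bytes are already most-significant first: 0x95A278FC.
Top bit is set, so as a signed 32-bit value this is 0x95A278FC − 2^32 = -1784514308.

-1784514308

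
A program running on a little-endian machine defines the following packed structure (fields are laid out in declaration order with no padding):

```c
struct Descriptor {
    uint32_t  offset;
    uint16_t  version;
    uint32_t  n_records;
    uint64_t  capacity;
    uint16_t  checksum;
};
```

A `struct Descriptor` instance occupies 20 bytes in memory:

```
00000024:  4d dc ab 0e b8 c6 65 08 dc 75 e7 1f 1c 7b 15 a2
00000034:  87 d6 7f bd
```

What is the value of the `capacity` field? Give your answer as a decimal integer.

15458502459115970535

`capacity` follows `offset` (4 B), `version` (2 B), `n_records` (4 B), so it starts at offset 4 + 2 + 4 = 10 and occupies 8 bytes.
Bytes at offsets 10..17: E7 1F 1C 7B 15 A2 87 D6.
Little-endian: lowest address holds the least-significant byte.
Reassemble most-significant byte first: D6 87 A2 15 7B 1C 1F E7 → 0xD687A2157B1C1FE7.
0xD687A2157B1C1FE7 = 15458502459115970535.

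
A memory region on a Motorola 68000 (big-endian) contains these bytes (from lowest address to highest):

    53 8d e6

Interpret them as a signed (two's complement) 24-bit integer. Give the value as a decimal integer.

5475814

Big-endian: lowest address holds the most-significant byte.
The bytes are already most-significant first: 0x538DE6.
0x538DE6 = 5475814.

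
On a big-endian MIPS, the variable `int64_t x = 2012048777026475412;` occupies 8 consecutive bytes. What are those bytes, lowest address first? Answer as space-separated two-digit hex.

2012048777026475412 in hexadecimal, padded to 64 bits, is 0x1BEC3BB3D16C1594.
Split into bytes (most-significant first): 1B EC 3B B3 D1 6C 15 94.
Big-endian: lowest address holds the most-significant byte.
So the memory order matches the most-significant-first order: 1B EC 3B B3 D1 6C 15 94.

1B EC 3B B3 D1 6C 15 94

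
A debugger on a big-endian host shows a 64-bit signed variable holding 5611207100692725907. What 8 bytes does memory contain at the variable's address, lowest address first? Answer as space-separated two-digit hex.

4D DF 03 20 ED F0 80 93

5611207100692725907 in hexadecimal, padded to 64 bits, is 0x4DDF0320EDF08093.
Split into bytes (most-significant first): 4D DF 03 20 ED F0 80 93.
Big-endian: lowest address holds the most-significant byte.
So the memory order matches the most-significant-first order: 4D DF 03 20 ED F0 80 93.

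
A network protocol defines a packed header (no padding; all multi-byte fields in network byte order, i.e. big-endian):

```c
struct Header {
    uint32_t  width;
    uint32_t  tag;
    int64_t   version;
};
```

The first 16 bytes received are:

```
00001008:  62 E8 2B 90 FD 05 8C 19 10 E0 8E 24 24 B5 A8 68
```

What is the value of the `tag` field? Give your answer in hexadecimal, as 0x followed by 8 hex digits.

0xFD058C19

`tag` follows `width` (4 bytes), so it starts at byte offset 4 and occupies 4 bytes.
Bytes at offsets 4..7: FD 05 8C 19.
Big-endian stores the most-significant byte at the lowest address.
The bytes are already most-significant first: 0xFD058C19.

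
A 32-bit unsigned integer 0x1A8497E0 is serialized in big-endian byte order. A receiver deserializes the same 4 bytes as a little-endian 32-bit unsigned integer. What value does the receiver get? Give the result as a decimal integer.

3768026138

Stored big-endian, the bytes at ascending addresses are 1A 84 97 E0.
Read back as little-endian, the first byte is least significant, giving 0xE097841A.
0xE097841A = 3768026138.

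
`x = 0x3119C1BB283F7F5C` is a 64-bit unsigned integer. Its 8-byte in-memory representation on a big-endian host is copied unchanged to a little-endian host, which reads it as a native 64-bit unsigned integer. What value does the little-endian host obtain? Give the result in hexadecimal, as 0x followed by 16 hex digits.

0x5C7F3F28BBC11931

Stored big-endian, the bytes at ascending addresses are 31 19 C1 BB 28 3F 7F 5C.
Read back as little-endian, the first byte is least significant, giving 0x5C7F3F28BBC11931.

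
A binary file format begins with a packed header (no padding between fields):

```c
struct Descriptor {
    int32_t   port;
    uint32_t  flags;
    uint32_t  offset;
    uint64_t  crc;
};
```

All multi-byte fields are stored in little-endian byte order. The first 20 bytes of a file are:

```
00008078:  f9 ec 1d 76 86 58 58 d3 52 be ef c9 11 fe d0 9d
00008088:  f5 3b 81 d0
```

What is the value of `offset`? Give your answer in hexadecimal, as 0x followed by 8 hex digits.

0xC9EFBE52

`offset` follows `port` (4 B), `flags` (4 B), so it starts at offset 4 + 4 = 8 and occupies 4 bytes.
Bytes at offsets 8..11: 52 BE EF C9.
Little-endian stores the least-significant byte at the lowest address.
Reassemble most-significant byte first: C9 EF BE 52 → 0xC9EFBE52.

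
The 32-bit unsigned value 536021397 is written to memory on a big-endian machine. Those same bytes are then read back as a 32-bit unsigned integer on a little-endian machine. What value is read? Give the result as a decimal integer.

536021397 in 32-bit hexadecimal is 0x1FF30995.
Stored big-endian, the bytes at ascending addresses are 1F F3 09 95.
Read back as little-endian, the first byte is least significant, giving 0x9509F31F.
0x9509F31F = 2500457247.

2500457247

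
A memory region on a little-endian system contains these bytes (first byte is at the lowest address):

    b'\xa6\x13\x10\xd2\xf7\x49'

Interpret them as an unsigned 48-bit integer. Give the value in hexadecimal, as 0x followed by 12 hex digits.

0x49F7D21013A6

Little-endian stores the least-significant byte at the lowest address.
Reassemble most-significant byte first: 49 F7 D2 10 13 A6 → 0x49F7D21013A6.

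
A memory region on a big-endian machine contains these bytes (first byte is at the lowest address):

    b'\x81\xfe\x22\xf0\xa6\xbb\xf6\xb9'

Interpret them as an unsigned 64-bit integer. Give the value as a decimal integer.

Big-endian: lowest address holds the most-significant byte.
The bytes are already most-significant first: 0x81FE22F0A6BBF6B9.
0x81FE22F0A6BBF6B9 = 9366962691962042041.

9366962691962042041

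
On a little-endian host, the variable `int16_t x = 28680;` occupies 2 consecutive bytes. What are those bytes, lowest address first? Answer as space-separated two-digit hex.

28680 in hexadecimal, padded to 16 bits, is 0x7008.
Split into bytes (most-significant first): 70 08.
In little-endian order the low byte comes first in memory.
So at ascending addresses the bytes are 08 70.

08 70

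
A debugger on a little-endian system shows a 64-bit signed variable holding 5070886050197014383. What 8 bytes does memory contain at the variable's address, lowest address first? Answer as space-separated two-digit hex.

6F 07 7A F6 FE 67 5F 46

5070886050197014383 in hexadecimal, padded to 64 bits, is 0x465F67FEF67A076F.
Split into bytes (most-significant first): 46 5F 67 FE F6 7A 07 6F.
Little-endian: lowest address holds the least-significant byte.
So at ascending addresses the bytes are 6F 07 7A F6 FE 67 5F 46.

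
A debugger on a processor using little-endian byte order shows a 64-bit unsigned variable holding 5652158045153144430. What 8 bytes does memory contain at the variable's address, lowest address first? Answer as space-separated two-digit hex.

5652158045153144430 in hexadecimal, padded to 64 bits, is 0x4E707FCBAFB82E6E.
Split into bytes (most-significant first): 4E 70 7F CB AF B8 2E 6E.
Little-endian stores the least-significant byte at the lowest address.
So at ascending addresses the bytes are 6E 2E B8 AF CB 7F 70 4E.

6E 2E B8 AF CB 7F 70 4E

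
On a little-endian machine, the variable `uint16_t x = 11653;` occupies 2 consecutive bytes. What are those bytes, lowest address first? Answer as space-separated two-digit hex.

85 2D

11653 in hexadecimal, padded to 16 bits, is 0x2D85.
Split into bytes (most-significant first): 2D 85.
Little-endian stores the least-significant byte at the lowest address.
So at ascending addresses the bytes are 85 2D.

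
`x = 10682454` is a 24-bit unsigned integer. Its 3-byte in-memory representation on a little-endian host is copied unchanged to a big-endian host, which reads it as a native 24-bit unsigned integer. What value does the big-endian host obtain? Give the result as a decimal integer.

10682454 in 24-bit hexadecimal is 0xA30056.
Stored little-endian, the bytes at ascending addresses are 56 00 A3.
Read back as big-endian, the last byte is least significant, giving 0x5600A3.
0x5600A3 = 5636259.

5636259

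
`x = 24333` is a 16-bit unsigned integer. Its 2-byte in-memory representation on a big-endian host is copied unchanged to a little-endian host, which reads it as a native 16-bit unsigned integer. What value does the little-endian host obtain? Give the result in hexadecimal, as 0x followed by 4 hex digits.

24333 in 16-bit hexadecimal is 0x5F0D.
Stored big-endian, the bytes at ascending addresses are 5F 0D.
Read back as little-endian, the first byte is least significant, giving 0x0D5F.

0x0D5F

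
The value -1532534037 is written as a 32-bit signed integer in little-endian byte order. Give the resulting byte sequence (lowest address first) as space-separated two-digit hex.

EB 62 A7 A4

Two's complement of -1532534037 in 32 bits: 1532534037 = 0x5B589D15; invert → 0xA4A762EA; add 1 → 0xA4A762EB.
Split into bytes (most-significant first): A4 A7 62 EB.
Little-endian stores the least-significant byte at the lowest address.
So at ascending addresses the bytes are EB 62 A7 A4.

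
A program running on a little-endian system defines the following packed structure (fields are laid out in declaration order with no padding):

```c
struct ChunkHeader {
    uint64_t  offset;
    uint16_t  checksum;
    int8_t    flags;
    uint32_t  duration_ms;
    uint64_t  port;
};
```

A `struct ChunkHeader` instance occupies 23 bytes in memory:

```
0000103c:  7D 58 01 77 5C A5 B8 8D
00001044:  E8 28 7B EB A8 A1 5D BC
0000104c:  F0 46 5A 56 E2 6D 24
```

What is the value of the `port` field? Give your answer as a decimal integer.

2625003018336530620

`port` follows `offset` (8 B), `checksum` (2 B), `flags` (1 B), `duration_ms` (4 B), so it starts at offset 8 + 2 + 1 + 4 = 15 and occupies 8 bytes.
Bytes at offsets 15..22: BC F0 46 5A 56 E2 6D 24.
In little-endian order the low byte comes first in memory.
Reassemble most-significant byte first: 24 6D E2 56 5A 46 F0 BC → 0x246DE2565A46F0BC.
0x246DE2565A46F0BC = 2625003018336530620.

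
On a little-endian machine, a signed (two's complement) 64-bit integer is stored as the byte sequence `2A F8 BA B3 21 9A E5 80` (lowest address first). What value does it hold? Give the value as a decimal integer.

In little-endian order the low byte comes first in memory.
Reassemble most-significant byte first: 80 E5 9A 21 B3 BA F8 2A → 0x80E59A21B3BAF82A.
Top bit is set, so as a signed 64-bit value this is 0x80E59A21B3BAF82A − 2^64 = -9158744797648062422.

-9158744797648062422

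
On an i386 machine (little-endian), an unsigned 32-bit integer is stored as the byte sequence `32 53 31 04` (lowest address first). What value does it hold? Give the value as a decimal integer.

Little-endian: lowest address holds the least-significant byte.
Reassemble most-significant byte first: 04 31 53 32 → 0x04315332.
0x04315332 = 70341426.

70341426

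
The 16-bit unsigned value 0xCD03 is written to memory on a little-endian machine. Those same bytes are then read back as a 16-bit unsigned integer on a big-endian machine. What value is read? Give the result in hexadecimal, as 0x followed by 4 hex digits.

Stored little-endian, the bytes at ascending addresses are 03 CD.
Read back as big-endian, the last byte is least significant, giving 0x03CD.

0x03CD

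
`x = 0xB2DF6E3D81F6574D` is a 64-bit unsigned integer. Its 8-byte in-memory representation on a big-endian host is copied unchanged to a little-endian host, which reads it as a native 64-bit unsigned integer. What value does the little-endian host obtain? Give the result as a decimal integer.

5573194098836168626

Stored big-endian, the bytes at ascending addresses are B2 DF 6E 3D 81 F6 57 4D.
Read back as little-endian, the first byte is least significant, giving 0x4D57F6813D6EDFB2.
0x4D57F6813D6EDFB2 = 5573194098836168626.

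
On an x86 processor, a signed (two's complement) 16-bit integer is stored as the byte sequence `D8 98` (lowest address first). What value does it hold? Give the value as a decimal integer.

-26408

Little-endian: lowest address holds the least-significant byte.
Reassemble most-significant byte first: 98 D8 → 0x98D8.
Top bit is set, so as a signed 16-bit value this is 0x98D8 − 2^16 = -26408.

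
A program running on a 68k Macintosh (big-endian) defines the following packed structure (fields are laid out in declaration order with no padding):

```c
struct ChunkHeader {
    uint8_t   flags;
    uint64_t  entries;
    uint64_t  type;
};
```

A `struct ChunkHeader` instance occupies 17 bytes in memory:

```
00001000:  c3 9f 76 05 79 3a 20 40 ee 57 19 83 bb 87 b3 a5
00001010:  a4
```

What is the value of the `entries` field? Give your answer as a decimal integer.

11490377517506773230

`entries` follows `flags` (1 byte), so it starts at byte offset 1 and occupies 8 bytes.
Bytes at offsets 1..8: 9F 76 05 79 3A 20 40 EE.
Big-endian: lowest address holds the most-significant byte.
The bytes are already most-significant first: 0x9F7605793A2040EE.
0x9F7605793A2040EE = 11490377517506773230.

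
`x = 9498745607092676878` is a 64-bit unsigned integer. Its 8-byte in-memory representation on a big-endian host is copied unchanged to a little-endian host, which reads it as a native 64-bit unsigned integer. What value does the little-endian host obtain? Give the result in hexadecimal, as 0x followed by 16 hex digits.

9498745607092676878 in 64-bit hexadecimal is 0x83D252CD9A8FA90E.
Stored big-endian, the bytes at ascending addresses are 83 D2 52 CD 9A 8F A9 0E.
Read back as little-endian, the first byte is least significant, giving 0x0EA98F9ACD52D283.

0x0EA98F9ACD52D283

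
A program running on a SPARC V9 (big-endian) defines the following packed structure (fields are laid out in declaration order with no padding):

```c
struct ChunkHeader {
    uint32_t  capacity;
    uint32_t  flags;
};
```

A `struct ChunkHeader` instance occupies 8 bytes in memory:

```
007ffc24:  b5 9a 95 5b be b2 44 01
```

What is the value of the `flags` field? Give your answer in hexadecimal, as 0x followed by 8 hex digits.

`flags` follows `capacity` (4 bytes), so it starts at byte offset 4 and occupies 4 bytes.
Bytes at offsets 4..7: BE B2 44 01.
Big-endian: lowest address holds the most-significant byte.
The bytes are already most-significant first: 0xBEB24401.

0xBEB24401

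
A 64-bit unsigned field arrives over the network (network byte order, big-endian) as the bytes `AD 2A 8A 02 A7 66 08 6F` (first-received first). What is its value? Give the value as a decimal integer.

In big-endian order the high byte comes first in memory.
The bytes are already most-significant first: 0xAD2A8A02A766086F.
0xAD2A8A02A766086F = 12477937461586430063.

12477937461586430063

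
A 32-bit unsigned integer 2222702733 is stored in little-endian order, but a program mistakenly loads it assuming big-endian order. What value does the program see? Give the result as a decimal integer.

2222702733 in 32-bit hexadecimal is 0x847BC08D.
Stored little-endian, the bytes at ascending addresses are 8D C0 7B 84.
Read back as big-endian, the last byte is least significant, giving 0x8DC07B84.
0x8DC07B84 = 2378201988.

2378201988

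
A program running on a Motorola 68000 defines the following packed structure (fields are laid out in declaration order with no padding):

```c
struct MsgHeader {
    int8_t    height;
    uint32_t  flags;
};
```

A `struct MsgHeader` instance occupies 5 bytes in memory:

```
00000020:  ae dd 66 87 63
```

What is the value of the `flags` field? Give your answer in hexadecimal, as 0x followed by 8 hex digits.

`flags` follows `height` (1 byte), so it starts at byte offset 1 and occupies 4 bytes.
Bytes at offsets 1..4: DD 66 87 63.
Big-endian stores the most-significant byte at the lowest address.
The bytes are already most-significant first: 0xDD668763.

0xDD668763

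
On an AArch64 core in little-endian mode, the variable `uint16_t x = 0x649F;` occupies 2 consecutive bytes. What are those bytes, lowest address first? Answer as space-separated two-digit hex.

Split into bytes (most-significant first): 64 9F.
In little-endian order the low byte comes first in memory.
So at ascending addresses the bytes are 9F 64.

9F 64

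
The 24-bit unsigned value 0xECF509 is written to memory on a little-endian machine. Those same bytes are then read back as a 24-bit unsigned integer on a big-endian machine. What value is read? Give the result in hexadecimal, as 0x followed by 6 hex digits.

0x09F5EC

Stored little-endian, the bytes at ascending addresses are 09 F5 EC.
Read back as big-endian, the last byte is least significant, giving 0x09F5EC.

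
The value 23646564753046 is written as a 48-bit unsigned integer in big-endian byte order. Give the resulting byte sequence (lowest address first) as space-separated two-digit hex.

23646564753046 in hexadecimal, padded to 48 bits, is 0x1581A5179E96.
Split into bytes (most-significant first): 15 81 A5 17 9E 96.
In big-endian order the high byte comes first in memory.
So the memory order matches the most-significant-first order: 15 81 A5 17 9E 96.

15 81 A5 17 9E 96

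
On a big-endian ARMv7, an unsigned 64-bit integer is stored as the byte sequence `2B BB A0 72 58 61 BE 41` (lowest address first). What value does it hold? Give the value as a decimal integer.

In big-endian order the high byte comes first in memory.
The bytes are already most-significant first: 0x2BBBA0725861BE41.
0x2BBBA0725861BE41 = 3151288777245310529.

3151288777245310529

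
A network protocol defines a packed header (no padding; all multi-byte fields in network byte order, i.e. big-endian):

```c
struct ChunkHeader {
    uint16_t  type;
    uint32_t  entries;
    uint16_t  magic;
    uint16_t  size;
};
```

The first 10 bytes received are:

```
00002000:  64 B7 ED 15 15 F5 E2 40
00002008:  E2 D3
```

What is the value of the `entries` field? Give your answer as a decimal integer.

`entries` follows `type` (2 bytes), so it starts at byte offset 2 and occupies 4 bytes.
Bytes at offsets 2..5: ED 15 15 F5.
Big-endian stores the most-significant byte at the lowest address.
The bytes are already most-significant first: 0xED1515F5.
0xED1515F5 = 3977582069.

3977582069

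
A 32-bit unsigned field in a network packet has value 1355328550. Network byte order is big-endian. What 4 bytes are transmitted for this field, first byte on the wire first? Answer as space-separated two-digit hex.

1355328550 in hexadecimal, padded to 32 bits, is 0x50C8AC26.
Split into bytes (most-significant first): 50 C8 AC 26.
In big-endian order the high byte comes first in memory.
So the memory order matches the most-significant-first order: 50 C8 AC 26.

50 C8 AC 26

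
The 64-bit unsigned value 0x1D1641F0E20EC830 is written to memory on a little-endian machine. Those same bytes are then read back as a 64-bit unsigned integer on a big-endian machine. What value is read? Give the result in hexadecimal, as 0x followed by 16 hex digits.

0x30C80EE2F041161D

Stored little-endian, the bytes at ascending addresses are 30 C8 0E E2 F0 41 16 1D.
Read back as big-endian, the last byte is least significant, giving 0x30C80EE2F041161D.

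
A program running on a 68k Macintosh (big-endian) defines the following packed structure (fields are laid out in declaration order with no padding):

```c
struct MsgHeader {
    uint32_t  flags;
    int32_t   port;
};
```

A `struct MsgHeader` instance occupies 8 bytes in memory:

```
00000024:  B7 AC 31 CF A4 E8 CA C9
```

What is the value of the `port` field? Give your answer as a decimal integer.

-1528247607

`port` follows `flags` (4 bytes), so it starts at byte offset 4 and occupies 4 bytes.
Bytes at offsets 4..7: A4 E8 CA C9.
Big-endian stores the most-significant byte at the lowest address.
The bytes are already most-significant first: 0xA4E8CAC9.
Top bit is set, so as a signed 32-bit value this is 0xA4E8CAC9 − 2^32 = -1528247607.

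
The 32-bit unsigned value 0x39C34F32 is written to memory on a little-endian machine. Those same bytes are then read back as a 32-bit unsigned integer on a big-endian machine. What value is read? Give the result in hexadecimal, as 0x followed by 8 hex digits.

0x324FC339

Stored little-endian, the bytes at ascending addresses are 32 4F C3 39.
Read back as big-endian, the last byte is least significant, giving 0x324FC339.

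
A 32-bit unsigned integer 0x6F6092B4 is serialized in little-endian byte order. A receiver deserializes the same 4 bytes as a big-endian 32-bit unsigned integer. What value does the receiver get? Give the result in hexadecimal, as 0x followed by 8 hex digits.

Stored little-endian, the bytes at ascending addresses are B4 92 60 6F.
Read back as big-endian, the last byte is least significant, giving 0xB492606F.

0xB492606F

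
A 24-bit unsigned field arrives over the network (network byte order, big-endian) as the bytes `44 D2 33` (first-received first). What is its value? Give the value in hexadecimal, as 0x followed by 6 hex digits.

0x44D233

In big-endian order the high byte comes first in memory.
The bytes are already most-significant first: 0x44D233.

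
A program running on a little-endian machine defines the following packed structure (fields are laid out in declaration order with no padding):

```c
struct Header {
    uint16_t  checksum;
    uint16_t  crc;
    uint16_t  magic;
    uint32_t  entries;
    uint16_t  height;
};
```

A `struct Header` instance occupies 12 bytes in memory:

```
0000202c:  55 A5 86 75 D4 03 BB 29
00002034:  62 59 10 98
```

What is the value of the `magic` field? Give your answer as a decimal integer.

`magic` follows `checksum` (2 B), `crc` (2 B), so it starts at offset 2 + 2 = 4 and occupies 2 bytes.
Bytes at offsets 4..5: D4 03.
In little-endian order the low byte comes first in memory.
Reassemble most-significant byte first: 03 D4 → 0x03D4.
0x03D4 = 980.

980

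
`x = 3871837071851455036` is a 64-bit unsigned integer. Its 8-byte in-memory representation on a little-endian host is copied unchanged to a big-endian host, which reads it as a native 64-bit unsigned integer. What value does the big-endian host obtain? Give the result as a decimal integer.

3871837071851455036 in 64-bit hexadecimal is 0x35BB874D8FE5023C.
Stored little-endian, the bytes at ascending addresses are 3C 02 E5 8F 4D 87 BB 35.
Read back as big-endian, the last byte is least significant, giving 0x3C02E58F4D87BB35.
0x3C02E58F4D87BB35 = 4324270995872922421.

4324270995872922421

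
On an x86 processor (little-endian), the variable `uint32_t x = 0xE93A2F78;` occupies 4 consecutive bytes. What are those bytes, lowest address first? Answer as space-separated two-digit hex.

78 2F 3A E9

Split into bytes (most-significant first): E9 3A 2F 78.
In little-endian order the low byte comes first in memory.
So at ascending addresses the bytes are 78 2F 3A E9.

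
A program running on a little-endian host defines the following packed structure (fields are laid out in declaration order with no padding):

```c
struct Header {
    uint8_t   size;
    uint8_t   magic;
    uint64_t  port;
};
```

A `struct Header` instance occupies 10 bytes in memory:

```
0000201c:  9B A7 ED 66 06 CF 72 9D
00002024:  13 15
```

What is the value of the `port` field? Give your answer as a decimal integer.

`port` follows `size` (1 B), `magic` (1 B), so it starts at offset 1 + 1 = 2 and occupies 8 bytes.
Bytes at offsets 2..9: ED 66 06 CF 72 9D 13 15.
Little-endian stores the least-significant byte at the lowest address.
Reassemble most-significant byte first: 15 13 9D 72 CF 06 66 ED → 0x15139D72CF0666ED.
0x15139D72CF0666ED = 1518730615779124973.

1518730615779124973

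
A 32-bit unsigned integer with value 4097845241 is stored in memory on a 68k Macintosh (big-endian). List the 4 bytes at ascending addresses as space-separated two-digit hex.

F4 40 27 F9

4097845241 in hexadecimal, padded to 32 bits, is 0xF44027F9.
Split into bytes (most-significant first): F4 40 27 F9.
Big-endian stores the most-significant byte at the lowest address.
So the memory order matches the most-significant-first order: F4 40 27 F9.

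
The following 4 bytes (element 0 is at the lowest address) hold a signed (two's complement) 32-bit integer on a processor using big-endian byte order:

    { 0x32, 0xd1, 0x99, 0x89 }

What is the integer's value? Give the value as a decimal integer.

852597129

Big-endian stores the most-significant byte at the lowest address.
The bytes are already most-significant first: 0x32D19989.
0x32D19989 = 852597129.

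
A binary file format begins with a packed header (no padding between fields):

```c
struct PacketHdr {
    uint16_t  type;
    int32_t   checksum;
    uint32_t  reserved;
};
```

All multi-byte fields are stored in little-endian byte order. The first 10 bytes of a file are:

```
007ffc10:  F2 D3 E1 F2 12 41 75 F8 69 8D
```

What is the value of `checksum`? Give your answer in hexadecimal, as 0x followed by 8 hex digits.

`checksum` follows `type` (2 bytes), so it starts at byte offset 2 and occupies 4 bytes.
Bytes at offsets 2..5: E1 F2 12 41.
Little-endian: lowest address holds the least-significant byte.
Reassemble most-significant byte first: 41 12 F2 E1 → 0x4112F2E1.

0x4112F2E1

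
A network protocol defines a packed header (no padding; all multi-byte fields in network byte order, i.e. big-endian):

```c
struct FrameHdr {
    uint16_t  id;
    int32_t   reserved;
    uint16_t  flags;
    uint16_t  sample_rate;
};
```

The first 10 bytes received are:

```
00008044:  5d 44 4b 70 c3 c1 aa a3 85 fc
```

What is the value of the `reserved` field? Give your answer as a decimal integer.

1265681345

`reserved` follows `id` (2 bytes), so it starts at byte offset 2 and occupies 4 bytes.
Bytes at offsets 2..5: 4B 70 C3 C1.
Big-endian: lowest address holds the most-significant byte.
The bytes are already most-significant first: 0x4B70C3C1.
0x4B70C3C1 = 1265681345.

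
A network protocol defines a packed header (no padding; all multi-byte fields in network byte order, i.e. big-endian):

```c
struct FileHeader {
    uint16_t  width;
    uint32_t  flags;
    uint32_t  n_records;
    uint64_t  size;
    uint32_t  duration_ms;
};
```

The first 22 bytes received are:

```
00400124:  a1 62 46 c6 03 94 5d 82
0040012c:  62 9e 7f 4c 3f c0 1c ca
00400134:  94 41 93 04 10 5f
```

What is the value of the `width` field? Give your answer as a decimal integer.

41314

`width` is the first field, at byte offset 0, occupying 2 bytes.
Bytes at offsets 0..1: A1 62.
In big-endian order the high byte comes first in memory.
The bytes are already most-significant first: 0xA162.
0xA162 = 41314.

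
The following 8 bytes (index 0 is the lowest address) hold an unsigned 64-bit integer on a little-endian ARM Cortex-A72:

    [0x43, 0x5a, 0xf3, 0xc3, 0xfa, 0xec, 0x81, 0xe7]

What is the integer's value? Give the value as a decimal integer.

16681875056530512451

Little-endian stores the least-significant byte at the lowest address.
Reassemble most-significant byte first: E7 81 EC FA C3 F3 5A 43 → 0xE781ECFAC3F35A43.
0xE781ECFAC3F35A43 = 16681875056530512451.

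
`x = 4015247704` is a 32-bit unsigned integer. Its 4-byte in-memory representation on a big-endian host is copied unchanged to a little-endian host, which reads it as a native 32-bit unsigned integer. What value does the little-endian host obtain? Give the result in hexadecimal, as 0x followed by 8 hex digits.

4015247704 in 32-bit hexadecimal is 0xEF53D158.
Stored big-endian, the bytes at ascending addresses are EF 53 D1 58.
Read back as little-endian, the first byte is least significant, giving 0x58D153EF.

0x58D153EF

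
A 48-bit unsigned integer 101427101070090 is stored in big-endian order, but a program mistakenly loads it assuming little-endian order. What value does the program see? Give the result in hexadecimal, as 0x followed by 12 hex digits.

0x0A7354563F5C

101427101070090 in 48-bit hexadecimal is 0x5C3F5654730A.
Stored big-endian, the bytes at ascending addresses are 5C 3F 56 54 73 0A.
Read back as little-endian, the first byte is least significant, giving 0x0A7354563F5C.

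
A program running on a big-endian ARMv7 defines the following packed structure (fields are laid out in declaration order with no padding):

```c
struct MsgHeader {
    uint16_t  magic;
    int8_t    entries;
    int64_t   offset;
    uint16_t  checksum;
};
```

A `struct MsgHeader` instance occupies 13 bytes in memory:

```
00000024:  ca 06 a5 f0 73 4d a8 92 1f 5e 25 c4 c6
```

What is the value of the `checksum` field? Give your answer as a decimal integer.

50374

`checksum` follows `magic` (2 B), `entries` (1 B), `offset` (8 B), so it starts at offset 2 + 1 + 8 = 11 and occupies 2 bytes.
Bytes at offsets 11..12: C4 C6.
In big-endian order the high byte comes first in memory.
The bytes are already most-significant first: 0xC4C6.
0xC4C6 = 50374.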